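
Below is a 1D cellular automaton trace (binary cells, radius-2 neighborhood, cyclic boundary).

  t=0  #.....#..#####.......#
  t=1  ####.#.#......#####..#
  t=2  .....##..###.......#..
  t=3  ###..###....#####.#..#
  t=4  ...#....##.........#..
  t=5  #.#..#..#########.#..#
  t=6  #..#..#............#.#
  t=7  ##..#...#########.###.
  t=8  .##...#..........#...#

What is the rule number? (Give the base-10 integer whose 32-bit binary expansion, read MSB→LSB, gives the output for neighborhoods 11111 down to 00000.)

186859109

  ##### -> .   bit 31 = 0  t=0,i=11
  ####. -> .   bit 30 = 0  t=0,i=12
  ###.# -> .   bit 29 = 0  t=1,i=3
  ###.. -> .   bit 28 = 0  t=0,i=13
  ##.## -> #   bit 27 = 1  t=7,i=17
  ##.#. -> .   bit 26 = 0  t=1,i=4
  ##..# -> #   bit 25 = 1  t=1,i=19
  ##... -> #   bit 24 = 1  t=0,i=1
  #.### -> .   bit 23 = 0  t=7,i=18
  #.##. -> .   bit 22 = 0  t=6,i=21
  #.#.# -> #   bit 21 = 1  t=1,i=5
  #.#.. -> .   bit 20 = 0  t=1,i=7
  #..## -> .   bit 19 = 0  t=0,i=8
  #..#. -> .   bit 18 = 0  t=5,i=4
  #...# -> #   bit 17 = 1  t=7,i=6
  #.... -> #   bit 16 = 1  t=0,i=2
  .#### -> .   bit 15 = 0  t=0,i=10
  .###. -> .   bit 14 = 0  t=2,i=10
  .##.# -> #   bit 13 = 1  t=5,i=0
  .##.. -> #   bit 12 = 1  t=0,i=0
  .#.## -> #   bit 11 = 1  t=6,i=20
  .#.#. -> #   bit 10 = 1  t=1,i=6
  .#..# -> #   bit 9 = 1  t=0,i=7
  .#... -> .   bit 8 = 0  t=1,i=8
  ..### -> .   bit 7 = 0  t=0,i=9
  ..##. -> #   bit 6 = 1  t=0,i=21
  ..#.# -> #   bit 5 = 1  t=6,i=19
  ..#.. -> .   bit 4 = 0  t=0,i=6
  ...## -> .   bit 3 = 0  t=0,i=20
  ...#. -> #   bit 2 = 1  t=0,i=5
  ....# -> .   bit 1 = 0  t=0,i=4
  ..... -> #   bit 0 = 1  t=0,i=3
  bits 00001011001000110011111001100101 = 186859109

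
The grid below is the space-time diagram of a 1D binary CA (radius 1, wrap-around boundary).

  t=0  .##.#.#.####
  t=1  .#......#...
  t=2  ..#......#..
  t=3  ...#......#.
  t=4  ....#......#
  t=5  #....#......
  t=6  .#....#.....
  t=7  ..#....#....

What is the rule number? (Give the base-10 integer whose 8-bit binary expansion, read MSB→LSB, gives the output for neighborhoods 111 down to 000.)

24

  ###|.  b7=0 t=0,i=9
  ##.|.  b6=0 t=0,i=2
  #.#|.  b5=0 t=0,i=0
  #..|#  b4=1 t=1,i=2
  .##|#  b3=1 t=0,i=1
  .#.|.  b2=0 t=0,i=4
  ..#|.  b1=0 t=1,i=0
  ...|.  b0=0 t=1,i=3
  bits 00011000 = 24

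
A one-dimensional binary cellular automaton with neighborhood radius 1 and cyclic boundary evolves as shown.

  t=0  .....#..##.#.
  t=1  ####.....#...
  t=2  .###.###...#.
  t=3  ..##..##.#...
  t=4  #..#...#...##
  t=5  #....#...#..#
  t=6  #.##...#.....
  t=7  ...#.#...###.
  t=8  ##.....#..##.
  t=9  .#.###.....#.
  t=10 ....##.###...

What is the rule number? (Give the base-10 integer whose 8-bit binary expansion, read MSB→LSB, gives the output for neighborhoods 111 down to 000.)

  [7] ### => #  t=1,i=1
  [6] ##. => #  t=0,i=9
  [5] #.# => .  t=0,i=10
  [4] #.. => .  t=0,i=6
  [3] .## => .  t=0,i=8
  [2] .#. => .  t=0,i=5
  [1] ..# => .  t=0,i=4
  [0] ... => #  t=0,i=0
  bits 11000001 = 193

193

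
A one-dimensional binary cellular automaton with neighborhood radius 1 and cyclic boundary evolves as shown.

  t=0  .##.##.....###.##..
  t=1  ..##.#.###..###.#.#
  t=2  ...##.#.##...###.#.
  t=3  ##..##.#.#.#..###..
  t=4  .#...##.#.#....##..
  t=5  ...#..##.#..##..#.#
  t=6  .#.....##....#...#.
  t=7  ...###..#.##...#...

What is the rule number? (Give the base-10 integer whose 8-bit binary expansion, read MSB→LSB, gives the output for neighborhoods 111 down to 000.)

225

  [7] ### => #  t=0,i=12
  [6] ##. => #  t=0,i=2
  [5] #.# => #  t=0,i=3
  [4] #.. => .  t=0,i=6
  [3] .## => .  t=0,i=1
  [2] .#. => .  t=1,i=5
  [1] ..# => .  t=0,i=0
  [0] ... => #  t=0,i=7
  bits 11100001 = 225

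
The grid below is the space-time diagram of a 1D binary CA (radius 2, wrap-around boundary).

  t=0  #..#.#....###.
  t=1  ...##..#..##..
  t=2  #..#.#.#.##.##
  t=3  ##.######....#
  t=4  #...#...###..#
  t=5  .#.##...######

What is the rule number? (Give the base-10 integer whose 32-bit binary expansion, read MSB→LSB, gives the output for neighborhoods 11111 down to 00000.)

321506549

  [31] ##### => .  t=3,i=5
  [30] ####. => .  t=3,i=7
  [29] ###.# => .  t=0,i=12
  [28] ###.. => #  t=2,i=0
  [27] ##.## => .  t=2,i=11
  [26] ##.#. => .  t=0,i=13
  [25] ##..# => #  t=1,i=5
  [24] ##... => #  t=1,i=12
  [23] #.### => .  t=2,i=12
  [22] #.##. => .  t=2,i=9
  [21] #.#.# => #  t=2,i=5
  [20] #.#.. => .  t=0,i=0
  [19] #..## => #  t=1,i=9
  [18] #..#. => .  t=0,i=2
  [17] #...# => .  t=4,i=2
  [16] #.... => #  t=0,i=7
  [15] .#### => #  t=3,i=4
  [14] .###. => #  t=0,i=11
  [13] .##.# => .  t=2,i=10
  [12] .##.. => .  t=1,i=4
  [11] .#.## => #  t=2,i=8
  [10] .#.#. => #  t=0,i=4
  [9] .#..# => .  t=0,i=1
  [8] .#... => .  t=0,i=6
  [7] ..### => #  t=0,i=10
  [6] ..##. => #  t=1,i=3
  [5] ..#.# => #  t=0,i=3
  [4] ..#.. => #  t=1,i=7
  [3] ...## => .  t=0,i=9
  [2] ...#. => #  t=4,i=3
  [1] ....# => .  t=0,i=8
  [0] ..... => #  t=1,i=0
  bits 00010011001010011100110011110101 = 321506549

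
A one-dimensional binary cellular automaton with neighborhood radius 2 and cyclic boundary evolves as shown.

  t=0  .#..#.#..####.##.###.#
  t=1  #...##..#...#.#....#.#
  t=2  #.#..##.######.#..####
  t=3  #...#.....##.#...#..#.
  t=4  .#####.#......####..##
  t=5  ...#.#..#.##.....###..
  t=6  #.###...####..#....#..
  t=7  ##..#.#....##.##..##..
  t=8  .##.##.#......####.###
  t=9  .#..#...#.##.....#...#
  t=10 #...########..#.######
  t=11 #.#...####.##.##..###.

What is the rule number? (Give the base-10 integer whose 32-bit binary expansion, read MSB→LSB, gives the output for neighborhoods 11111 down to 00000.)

  #####|#  b31=1 t=2,i=10
  ####.|.  b30=0 t=0,i=11
  ###.#|#  b29=1 t=0,i=12
  ###..|#  b28=1 t=4,i=17
  ##.##|.  b27=0 t=0,i=13
  ##.#.|.  b26=0 t=0,i=20
  ##..#|#  b25=1 t=1,i=6
  ##...|.  b24=0 t=1,i=1
  #.###|.  b23=0 t=0,i=17
  #.##.|#  b22=1 t=0,i=14
  #.#.#|#  b21=1 t=0,i=21
  #.#..|.  b20=0 t=0,i=1
  #..##|#  b19=1 t=0,i=8
  #..#.|.  b18=0 t=0,i=3
  #...#|#  b17=1 t=1,i=2
  #....|.  b16=0 t=1,i=16
  .####|.  b15=0 t=0,i=10
  .###.|.  b14=0 t=0,i=18
  .##.#|.  b13=0 t=0,i=15
  .##..|#  b12=1 t=1,i=0
  .#.##|#  b11=1 t=1,i=20
  .#.#.|#  b10=1 t=0,i=0
  .#..#|.  b9=0 t=0,i=2
  .#...|#  b8=1 t=1,i=9
  ..###|.  b7=0 t=0,i=9
  ..##.|.  b6=0 t=1,i=4
  ..#.#|#  b5=1 t=0,i=4
  ..#..|#  b4=1 t=1,i=8
  ...##|.  b3=0 t=1,i=3
  ...#.|#  b2=1 t=1,i=11
  ....#|.  b1=0 t=1,i=17
  .....|#  b0=1 t=3,i=7
  bits 10110010011010100001110100110101 = 2993298741

2993298741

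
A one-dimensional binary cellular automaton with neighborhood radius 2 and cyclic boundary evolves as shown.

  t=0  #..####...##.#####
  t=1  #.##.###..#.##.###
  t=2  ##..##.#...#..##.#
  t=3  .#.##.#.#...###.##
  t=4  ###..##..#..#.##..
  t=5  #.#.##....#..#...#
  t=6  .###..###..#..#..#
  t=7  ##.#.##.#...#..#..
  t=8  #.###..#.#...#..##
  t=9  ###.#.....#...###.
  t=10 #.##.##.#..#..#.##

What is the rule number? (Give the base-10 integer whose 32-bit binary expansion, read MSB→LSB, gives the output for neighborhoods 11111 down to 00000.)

4255714242

  [31] ##### => #  t=0,i=15
  [30] ####. => #  t=0,i=5
  [29] ###.# => #  t=1,i=0
  [28] ###.. => #  t=0,i=0
  [27] ##.## => #  t=0,i=12
  [26] ##.#. => #  t=2,i=6
  [25] ##..# => .  t=0,i=1
  [24] ##... => #  t=0,i=7
  [23] #.### => #  t=0,i=13
  [22] #.##. => .  t=1,i=2
  [21] #.#.# => #  t=3,i=1
  [20] #.#.. => .  t=2,i=7
  [19] #..## => #  t=0,i=2
  [18] #..#. => .  t=1,i=9
  [17] #...# => .  t=0,i=8
  [16] #.... => #  t=5,i=7
  [15] .#### => .  t=0,i=4
  [14] .###. => .  t=1,i=6
  [13] .##.# => .  t=0,i=11
  [12] .##.. => .  t=4,i=6
  [11] .#.## => #  t=1,i=11
  [10] .#.#. => .  t=3,i=7
  [9] .#..# => #  t=2,i=12
  [8] .#... => #  t=2,i=8
  [7] ..### => #  t=0,i=3
  [6] ..##. => #  t=0,i=10
  [5] ..#.# => .  t=1,i=10
  [4] ..#.. => .  t=2,i=11
  [3] ...## => .  t=0,i=9
  [2] ...#. => .  t=2,i=10
  [1] ....# => #  t=5,i=8
  [0] ..... => .  t=9,i=7
  bits 11111101101010010000101111000010 = 4255714242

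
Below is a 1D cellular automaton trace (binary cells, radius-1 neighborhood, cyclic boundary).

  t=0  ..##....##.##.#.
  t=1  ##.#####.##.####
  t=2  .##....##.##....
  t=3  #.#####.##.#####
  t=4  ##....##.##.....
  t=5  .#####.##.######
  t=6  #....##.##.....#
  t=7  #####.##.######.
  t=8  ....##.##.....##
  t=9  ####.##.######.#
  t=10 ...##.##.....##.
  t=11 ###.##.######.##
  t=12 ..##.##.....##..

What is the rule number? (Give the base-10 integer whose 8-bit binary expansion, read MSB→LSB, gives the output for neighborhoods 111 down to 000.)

  ### -> .   bit 7 = 0  t=1,i=0
  ##. -> #   bit 6 = 1  t=0,i=3
  #.# -> #   bit 5 = 1  t=0,i=10
  #.. -> #   bit 4 = 1  t=0,i=4
  .## -> .   bit 3 = 0  t=0,i=2
  .#. -> #   bit 2 = 1  t=0,i=14
  ..# -> #   bit 1 = 1  t=0,i=1
  ... -> #   bit 0 = 1  t=0,i=0
  bits 01110111 = 119

119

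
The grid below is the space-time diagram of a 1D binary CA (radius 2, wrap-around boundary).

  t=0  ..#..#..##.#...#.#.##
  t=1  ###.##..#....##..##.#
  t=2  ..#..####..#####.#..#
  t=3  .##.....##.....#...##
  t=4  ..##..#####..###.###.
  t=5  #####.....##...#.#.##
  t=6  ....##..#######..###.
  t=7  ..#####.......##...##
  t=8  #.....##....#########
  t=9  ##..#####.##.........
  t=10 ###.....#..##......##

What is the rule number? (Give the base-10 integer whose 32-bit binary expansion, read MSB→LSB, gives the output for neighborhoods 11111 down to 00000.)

  #####|.  b31=0 t=2,i=13
  ####.|.  b30=0 t=1,i=1
  ###.#|#  b29=1 t=1,i=2
  ###..|#  b28=1 t=2,i=8
  ##.##|.  b27=0 t=1,i=3
  ##.#.|.  b26=0 t=0,i=10
  ##..#|#  b25=1 t=0,i=0
  ##...|#  b24=1 t=3,i=3
  #.###|#  b23=1 t=1,i=20
  #.##.|.  b22=0 t=0,i=19
  #.#.#|#  b21=1 t=0,i=17
  #.#..|.  b20=0 t=0,i=11
  #..##|.  b19=0 t=0,i=7
  #..#.|#  b18=1 t=0,i=1
  #...#|#  b17=1 t=0,i=13
  #....|.  b16=0 t=1,i=10
  .####|.  b15=0 t=1,i=0
  .###.|.  b14=0 t=4,i=14
  .##.#|.  b13=0 t=0,i=9
  .##..|#  b12=1 t=0,i=20
  .#.##|#  b11=1 t=0,i=18
  .#.#.|.  b10=0 t=0,i=16
  .#..#|.  b9=0 t=0,i=3
  .#...|.  b8=0 t=0,i=12
  ..###|.  b7=0 t=2,i=5
  ..##.|#  b6=1 t=0,i=8
  ..#.#|.  b5=0 t=0,i=15
  ..#..|#  b4=1 t=0,i=2
  ...##|#  b3=1 t=1,i=12
  ...#.|#  b2=1 t=0,i=14
  ....#|#  b1=1 t=1,i=11
  .....|.  b0=0 t=3,i=5
  bits 00110011101001100001100001011110 = 866523230

866523230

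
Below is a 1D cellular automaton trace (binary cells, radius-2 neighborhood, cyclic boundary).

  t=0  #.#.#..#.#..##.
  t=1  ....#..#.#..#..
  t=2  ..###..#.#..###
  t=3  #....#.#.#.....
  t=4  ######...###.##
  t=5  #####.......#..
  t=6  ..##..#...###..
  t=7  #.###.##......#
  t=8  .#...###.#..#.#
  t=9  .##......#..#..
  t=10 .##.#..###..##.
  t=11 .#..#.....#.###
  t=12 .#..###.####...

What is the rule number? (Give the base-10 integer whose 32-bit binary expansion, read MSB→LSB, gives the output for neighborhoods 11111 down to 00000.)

  ##### -> #   bit 31 = 1  t=4,i=0
  ####. -> #   bit 30 = 1  t=4,i=4
  ###.# -> .   bit 29 = 0  t=4,i=11
  ###.. -> .   bit 28 = 0  t=2,i=4
  ##.## -> #   bit 27 = 1  t=4,i=12
  ##.#. -> .   bit 26 = 0  t=0,i=14
  ##..# -> #   bit 25 = 1  t=2,i=0
  ##... -> .   bit 24 = 0  t=4,i=6
  #.### -> .   bit 23 = 0  t=4,i=13
  #.##. -> #   bit 22 = 1  t=7,i=6
  #.#.# -> .   bit 21 = 0  t=0,i=0
  #.#.. -> #   bit 20 = 1  t=0,i=4
  #..## -> .   bit 19 = 0  t=0,i=11
  #..#. -> .   bit 18 = 0  t=0,i=6
  #...# -> .   bit 17 = 0  t=4,i=7
  #.... -> #   bit 16 = 1  t=1,i=14
  .#### -> .   bit 15 = 0  t=4,i=14
  .###. -> .   bit 14 = 0  t=2,i=3
  .##.# -> .   bit 13 = 0  t=0,i=13
  .##.. -> #   bit 12 = 1  t=6,i=3
  .#.## -> #   bit 11 = 1  t=11,i=11
  .#.#. -> .   bit 10 = 0  t=0,i=1
  .#..# -> .   bit 9 = 0  t=0,i=5
  .#... -> #   bit 8 = 1  t=1,i=13
  ..### -> .   bit 7 = 0  t=2,i=2
  ..##. -> #   bit 6 = 1  t=0,i=12
  ..#.# -> #   bit 5 = 1  t=0,i=7
  ..#.. -> #   bit 4 = 1  t=1,i=4
  ...## -> .   bit 3 = 0  t=4,i=8
  ...#. -> #   bit 2 = 1  t=1,i=3
  ....# -> #   bit 1 = 1  t=1,i=2
  ..... -> .   bit 0 = 0  t=1,i=0
  bits 11001010010100010001100101110110 = 3394312566

3394312566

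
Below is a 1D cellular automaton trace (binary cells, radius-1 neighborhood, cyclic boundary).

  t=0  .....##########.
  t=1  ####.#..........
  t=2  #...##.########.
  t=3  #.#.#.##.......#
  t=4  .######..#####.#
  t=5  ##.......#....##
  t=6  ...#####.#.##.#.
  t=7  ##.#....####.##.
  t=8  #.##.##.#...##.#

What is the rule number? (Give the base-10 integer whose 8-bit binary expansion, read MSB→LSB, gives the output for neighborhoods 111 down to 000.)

  ###|.  b7=0 t=0,i=6
  ##.|.  b6=0 t=0,i=14
  #.#|#  b5=1 t=1,i=4
  #..|.  b4=0 t=0,i=15
  .##|#  b3=1 t=0,i=5
  .#.|#  b2=1 t=1,i=5
  ..#|.  b1=0 t=0,i=4
  ...|#  b0=1 t=0,i=0
  bits 00101101 = 45

45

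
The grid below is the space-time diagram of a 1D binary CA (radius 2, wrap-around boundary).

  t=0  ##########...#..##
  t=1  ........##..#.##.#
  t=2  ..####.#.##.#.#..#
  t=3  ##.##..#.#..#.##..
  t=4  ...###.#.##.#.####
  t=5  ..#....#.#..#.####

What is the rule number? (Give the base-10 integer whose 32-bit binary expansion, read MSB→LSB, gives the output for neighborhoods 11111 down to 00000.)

  [31] ##### => .  t=0,i=0
  [30] ####. => #  t=0,i=8
  [29] ###.# => .  t=2,i=5
  [28] ###.. => #  t=0,i=9
  [27] ##.## => .  t=3,i=2
  [26] ##.#. => .  t=1,i=16
  [25] ##..# => #  t=1,i=10
  [24] ##... => .  t=0,i=10
  [23] #.### => #  t=4,i=14
  [22] #.##. => #  t=1,i=14
  [21] #.#.# => #  t=2,i=7
  [20] #.#.. => #  t=1,i=17
  [19] #..## => #  t=0,i=15
  [18] #..#. => .  t=1,i=11
  [17] #...# => .  t=0,i=11
  [16] #.... => .  t=1,i=1
  [15] .#### => #  t=0,i=17
  [14] .###. => .  t=4,i=4
  [13] .##.# => .  t=1,i=15
  [12] .##.. => #  t=1,i=9
  [11] .#.## => .  t=1,i=13
  [10] .#.#. => .  t=2,i=13
  [9] .#..# => #  t=0,i=14
  [8] .#... => .  t=1,i=0
  [7] ..### => .  t=0,i=16
  [6] ..##. => .  t=1,i=8
  [5] ..#.# => #  t=1,i=12
  [4] ..#.. => .  t=0,i=13
  [3] ...## => #  t=1,i=7
  [2] ...#. => #  t=0,i=12
  [1] ....# => .  t=1,i=6
  [0] ..... => #  t=1,i=2
  bits 01010010111110001001001000101101 = 1392022061

1392022061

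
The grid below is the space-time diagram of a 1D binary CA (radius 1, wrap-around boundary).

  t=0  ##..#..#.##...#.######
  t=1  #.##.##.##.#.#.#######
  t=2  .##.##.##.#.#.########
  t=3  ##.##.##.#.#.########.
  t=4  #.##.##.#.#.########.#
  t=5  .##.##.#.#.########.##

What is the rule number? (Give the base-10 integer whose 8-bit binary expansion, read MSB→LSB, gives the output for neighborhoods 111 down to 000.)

186

  [7] ### => #  t=0,i=0
  [6] ##. => .  t=0,i=1
  [5] #.# => #  t=0,i=8
  [4] #.. => #  t=0,i=2
  [3] .## => #  t=0,i=9
  [2] .#. => .  t=0,i=4
  [1] ..# => #  t=0,i=3
  [0] ... => .  t=0,i=12
  bits 10111010 = 186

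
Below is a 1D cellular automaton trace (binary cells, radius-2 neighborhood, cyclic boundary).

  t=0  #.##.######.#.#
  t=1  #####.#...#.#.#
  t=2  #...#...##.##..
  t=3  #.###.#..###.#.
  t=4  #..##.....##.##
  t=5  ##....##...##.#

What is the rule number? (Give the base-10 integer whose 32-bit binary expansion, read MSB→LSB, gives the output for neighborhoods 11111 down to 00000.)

979624981

  [31] ##### => .  t=0,i=7
  [30] ####. => .  t=0,i=9
  [29] ###.# => #  t=0,i=10
  [28] ###.. => #  t=4,i=0
  [27] ##.## => #  t=0,i=1
  [26] ##.#. => .  t=0,i=11
  [25] ##..# => #  t=2,i=13
  [24] ##... => .  t=4,i=5
  [23] #.### => .  t=0,i=5
  [22] #.##. => #  t=0,i=2
  [21] #.#.# => #  t=0,i=12
  [20] #.#.. => .  t=1,i=6
  [19] #..## => .  t=3,i=8
  [18] #..#. => .  t=2,i=14
  [17] #...# => #  t=1,i=8
  [16] #.... => #  t=4,i=6
  [15] .#### => #  t=0,i=6
  [14] .###. => #  t=3,i=3
  [13] .##.# => #  t=0,i=0
  [12] .##.. => .  t=2,i=12
  [11] .#.## => .  t=0,i=13
  [10] .#.#. => #  t=1,i=11
  [9] .#..# => .  t=3,i=7
  [8] .#... => .  t=1,i=7
  [7] ..### => .  t=3,i=9
  [6] ..##. => .  t=2,i=8
  [5] ..#.# => .  t=1,i=10
  [4] ..#.. => #  t=2,i=0
  [3] ...## => .  t=2,i=7
  [2] ...#. => #  t=1,i=9
  [1] ....# => .  t=4,i=8
  [0] ..... => #  t=4,i=7
  bits 00111010011000111110010000010101 = 979624981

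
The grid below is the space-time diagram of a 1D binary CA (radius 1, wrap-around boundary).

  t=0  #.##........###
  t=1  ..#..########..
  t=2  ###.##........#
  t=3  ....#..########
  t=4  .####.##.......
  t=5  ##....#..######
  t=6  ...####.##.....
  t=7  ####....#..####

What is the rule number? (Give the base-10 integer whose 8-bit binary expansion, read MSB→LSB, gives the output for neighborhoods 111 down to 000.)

  nb ###: next=.  (t=0,i=13, bit7=0)
  nb ##.: next=.  (t=0,i=0, bit6=0)
  nb #.#: next=.  (t=0,i=1, bit5=0)
  nb #..: next=.  (t=0,i=4, bit4=0)
  nb .##: next=#  (t=0,i=2, bit3=1)
  nb .#.: next=#  (t=1,i=2, bit2=1)
  nb ..#: next=#  (t=0,i=11, bit1=1)
  nb ...: next=#  (t=0,i=5, bit0=1)
  bits 00001111 = 15

15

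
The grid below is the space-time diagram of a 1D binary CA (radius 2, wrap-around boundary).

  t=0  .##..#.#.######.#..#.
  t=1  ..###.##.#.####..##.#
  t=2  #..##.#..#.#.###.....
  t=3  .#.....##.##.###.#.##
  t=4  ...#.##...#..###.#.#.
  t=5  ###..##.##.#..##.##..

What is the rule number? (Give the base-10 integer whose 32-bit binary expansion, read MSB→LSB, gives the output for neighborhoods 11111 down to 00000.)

4075247118

  [31] ##### => #  t=0,i=11
  [30] ####. => #  t=0,i=13
  [29] ###.# => #  t=0,i=14
  [28] ###.. => #  t=1,i=14
  [27] ##.## => .  t=1,i=5
  [26] ##.#. => .  t=0,i=15
  [25] ##..# => #  t=0,i=3
  [24] ##... => .  t=2,i=16
  [23] #.### => #  t=0,i=9
  [22] #.##. => #  t=1,i=6
  [21] #.#.# => #  t=0,i=7
  [20] #.#.. => .  t=0,i=16
  [19] #..## => .  t=0,i=0
  [18] #..#. => #  t=0,i=4
  [17] #...# => #  t=4,i=8
  [16] #.... => #  t=2,i=17
  [15] .#### => .  t=0,i=10
  [14] .###. => #  t=1,i=3
  [13] .##.# => .  t=1,i=7
  [12] .##.. => #  t=0,i=2
  [11] .#.## => .  t=0,i=8
  [10] .#.#. => #  t=0,i=6
  [9] .#..# => #  t=0,i=17
  [8] .#... => .  t=3,i=2
  [7] ..### => .  t=1,i=2
  [6] ..##. => .  t=0,i=1
  [5] ..#.# => .  t=0,i=5
  [4] ..#.. => .  t=0,i=19
  [3] ...## => #  t=3,i=6
  [2] ...#. => #  t=2,i=20
  [1] ....# => #  t=2,i=19
  [0] ..... => .  t=2,i=18
  bits 11110010111001110101011000001110 = 4075247118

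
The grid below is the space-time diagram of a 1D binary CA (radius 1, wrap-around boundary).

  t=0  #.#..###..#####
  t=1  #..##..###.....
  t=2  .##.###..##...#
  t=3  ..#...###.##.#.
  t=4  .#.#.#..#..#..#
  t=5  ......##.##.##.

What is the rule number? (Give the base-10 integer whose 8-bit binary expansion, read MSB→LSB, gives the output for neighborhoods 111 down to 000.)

  [7] ### => .  t=0,i=6
  [6] ##. => #  t=0,i=0
  [5] #.# => .  t=0,i=1
  [4] #.. => #  t=0,i=3
  [3] .## => .  t=0,i=5
  [2] .#. => .  t=0,i=2
  [1] ..# => #  t=0,i=4
  [0] ... => .  t=1,i=11
  bits 01010010 = 82

82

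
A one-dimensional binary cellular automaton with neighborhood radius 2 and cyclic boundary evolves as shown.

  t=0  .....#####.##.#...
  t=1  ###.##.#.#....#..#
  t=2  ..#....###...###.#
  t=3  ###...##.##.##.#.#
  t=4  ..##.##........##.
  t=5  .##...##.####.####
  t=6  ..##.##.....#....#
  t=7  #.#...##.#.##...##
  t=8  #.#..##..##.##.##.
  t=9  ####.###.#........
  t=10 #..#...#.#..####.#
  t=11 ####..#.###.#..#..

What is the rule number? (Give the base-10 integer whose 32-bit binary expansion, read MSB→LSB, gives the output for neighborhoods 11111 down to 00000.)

  [31] ##### => #  t=0,i=7
  [30] ####. => .  t=0,i=8
  [29] ###.# => #  t=0,i=9
  [28] ###.. => #  t=2,i=9
  [27] ##.## => .  t=0,i=10
  [26] ##.#. => .  t=0,i=13
  [25] ##..# => #  t=8,i=7
  [24] ##... => #  t=2,i=10
  [23] #.### => .  t=3,i=17
  [22] #.##. => .  t=0,i=11
  [21] #.#.# => #  t=1,i=7
  [20] #.#.. => #  t=0,i=14
  [19] #..## => .  t=1,i=16
  [18] #..#. => #  t=2,i=1
  [17] #...# => .  t=2,i=11
  [16] #.... => .  t=0,i=16
  [15] .#### => .  t=0,i=6
  [14] .###. => .  t=2,i=8
  [13] .##.# => .  t=0,i=12
  [12] .##.. => #  t=4,i=6
  [11] .#.## => #  t=3,i=16
  [10] .#.#. => #  t=1,i=8
  [9] .#..# => #  t=1,i=15
  [8] .#... => .  t=0,i=15
  [7] ..### => #  t=0,i=5
  [6] ..##. => #  t=3,i=6
  [5] ..#.# => .  t=10,i=7
  [4] ..#.. => #  t=1,i=14
  [3] ...## => #  t=0,i=4
  [2] ...#. => #  t=1,i=13
  [1] ....# => .  t=0,i=3
  [0] ..... => #  t=0,i=0
  bits 10110011001101000001111011011101 = 3006537437

3006537437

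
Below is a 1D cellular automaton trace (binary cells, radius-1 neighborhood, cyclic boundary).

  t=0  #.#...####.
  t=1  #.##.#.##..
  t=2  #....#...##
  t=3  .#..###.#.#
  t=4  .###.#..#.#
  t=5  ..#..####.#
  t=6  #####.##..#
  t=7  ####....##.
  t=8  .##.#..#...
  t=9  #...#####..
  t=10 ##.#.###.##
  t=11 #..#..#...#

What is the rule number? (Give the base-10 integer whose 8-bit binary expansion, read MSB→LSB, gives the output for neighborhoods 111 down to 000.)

150

  ### -> #   bit 7 = 1  t=0,i=7
  ##. -> .   bit 6 = 0  t=0,i=9
  #.# -> .   bit 5 = 0  t=0,i=1
  #.. -> #   bit 4 = 1  t=0,i=3
  .## -> .   bit 3 = 0  t=0,i=6
  .#. -> #   bit 2 = 1  t=0,i=0
  ..# -> #   bit 1 = 1  t=0,i=5
  ... -> .   bit 0 = 0  t=0,i=4
  bits 10010110 = 150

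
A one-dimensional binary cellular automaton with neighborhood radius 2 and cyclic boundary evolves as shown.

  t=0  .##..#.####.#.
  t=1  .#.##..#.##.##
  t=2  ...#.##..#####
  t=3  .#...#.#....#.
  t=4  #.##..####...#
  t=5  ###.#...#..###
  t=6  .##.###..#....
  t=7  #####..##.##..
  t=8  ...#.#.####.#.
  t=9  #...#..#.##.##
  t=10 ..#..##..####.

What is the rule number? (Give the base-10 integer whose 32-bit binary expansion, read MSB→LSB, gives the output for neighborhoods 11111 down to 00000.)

1792485192

  [31] ##### => .  t=2,i=11
  [30] ####. => #  t=0,i=9
  [29] ###.# => #  t=0,i=10
  [28] ###.. => .  t=2,i=13
  [27] ##.## => #  t=1,i=11
  [26] ##.#. => .  t=0,i=11
  [25] ##..# => #  t=0,i=3
  [24] ##... => .  t=2,i=0
  [23] #.### => #  t=0,i=7
  [22] #.##. => #  t=1,i=3
  [21] #.#.# => .  t=1,i=1
  [20] #.#.. => #  t=0,i=12
  [19] #..## => .  t=0,i=0
  [18] #..#. => #  t=0,i=4
  [17] #...# => #  t=2,i=1
  [16] #.... => #  t=3,i=9
  [15] .#### => .  t=0,i=8
  [14] .###. => .  t=6,i=5
  [13] .##.# => #  t=1,i=10
  [12] .##.. => .  t=0,i=2
  [11] .#.## => .  t=0,i=6
  [10] .#.#. => #  t=3,i=6
  [9] .#..# => #  t=0,i=13
  [8] .#... => #  t=3,i=2
  [7] ..### => .  t=2,i=9
  [6] ..##. => #  t=0,i=1
  [5] ..#.# => .  t=0,i=5
  [4] ..#.. => .  t=3,i=1
  [3] ...## => #  t=4,i=12
  [2] ...#. => .  t=2,i=2
  [1] ....# => .  t=3,i=10
  [0] ..... => .  t=6,i=12
  bits 01101010110101110010011101001000 = 1792485192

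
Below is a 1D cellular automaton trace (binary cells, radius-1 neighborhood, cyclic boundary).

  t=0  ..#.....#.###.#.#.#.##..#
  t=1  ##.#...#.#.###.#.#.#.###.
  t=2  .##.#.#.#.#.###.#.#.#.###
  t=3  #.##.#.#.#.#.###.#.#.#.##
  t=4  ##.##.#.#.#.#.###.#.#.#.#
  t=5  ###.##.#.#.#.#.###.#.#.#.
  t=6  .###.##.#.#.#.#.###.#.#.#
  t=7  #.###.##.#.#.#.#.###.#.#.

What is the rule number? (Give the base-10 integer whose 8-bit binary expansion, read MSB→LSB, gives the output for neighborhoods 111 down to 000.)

242

  ### -> #   bit 7 = 1  t=0,i=11
  ##. -> #   bit 6 = 1  t=0,i=12
  #.# -> #   bit 5 = 1  t=0,i=9
  #.. -> #   bit 4 = 1  t=0,i=0
  .## -> .   bit 3 = 0  t=0,i=10
  .#. -> .   bit 2 = 0  t=0,i=2
  ..# -> #   bit 1 = 1  t=0,i=1
  ... -> .   bit 0 = 0  t=0,i=4
  bits 11110010 = 242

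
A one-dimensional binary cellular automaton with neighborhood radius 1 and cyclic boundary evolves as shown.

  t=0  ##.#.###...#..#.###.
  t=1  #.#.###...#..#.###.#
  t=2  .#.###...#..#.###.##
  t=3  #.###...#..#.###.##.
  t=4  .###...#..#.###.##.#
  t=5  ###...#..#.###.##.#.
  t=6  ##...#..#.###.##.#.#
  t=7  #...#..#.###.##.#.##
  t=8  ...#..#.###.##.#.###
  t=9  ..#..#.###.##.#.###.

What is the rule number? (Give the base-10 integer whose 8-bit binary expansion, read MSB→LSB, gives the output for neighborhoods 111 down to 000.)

170

  ###|#  b7=1 t=0,i=6
  ##.|.  b6=0 t=0,i=1
  #.#|#  b5=1 t=0,i=2
  #..|.  b4=0 t=0,i=8
  .##|#  b3=1 t=0,i=0
  .#.|.  b2=0 t=0,i=3
  ..#|#  b1=1 t=0,i=10
  ...|.  b0=0 t=0,i=9
  bits 10101010 = 170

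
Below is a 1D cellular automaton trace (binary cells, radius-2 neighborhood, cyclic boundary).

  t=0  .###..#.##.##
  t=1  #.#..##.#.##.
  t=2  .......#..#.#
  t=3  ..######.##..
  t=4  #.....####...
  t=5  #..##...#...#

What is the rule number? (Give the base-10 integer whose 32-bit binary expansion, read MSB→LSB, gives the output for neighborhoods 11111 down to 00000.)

1816412215

  nb #####: next=.  (t=3,i=4, bit31=0)
  nb ####.: next=#  (t=3,i=6, bit30=1)
  nb ###.#: next=#  (t=3,i=7, bit29=1)
  nb ###..: next=.  (t=0,i=3, bit28=0)
  nb ##.##: next=#  (t=0,i=0, bit27=1)
  nb ##.#.: next=#  (t=1,i=7, bit26=1)
  nb ##..#: next=.  (t=0,i=4, bit25=0)
  nb ##...: next=.  (t=3,i=11, bit24=0)
  nb #.###: next=.  (t=0,i=1, bit23=0)
  nb #.##.: next=#  (t=0,i=8, bit22=1)
  nb #.#.#: next=.  (t=1,i=0, bit21=0)
  nb #.#..: next=.  (t=1,i=2, bit20=0)
  nb #..##: next=.  (t=1,i=4, bit19=0)
  nb #..#.: next=#  (t=0,i=5, bit18=1)
  nb #...#: next=.  (t=4,i=11, bit17=0)
  nb #....: next=.  (t=2,i=1, bit16=0)
  nb .####: next=.  (t=3,i=3, bit15=0)
  nb .###.: next=#  (t=0,i=2, bit14=1)
  nb .##.#: next=.  (t=0,i=9, bit13=0)
  nb .##..: next=.  (t=3,i=10, bit12=0)
  nb .#.##: next=.  (t=0,i=7, bit11=0)
  nb .#.#.: next=.  (t=1,i=1, bit10=0)
  nb .#..#: next=.  (t=1,i=3, bit9=0)
  nb .#...: next=.  (t=2,i=0, bit8=0)
  nb ..###: next=.  (t=3,i=2, bit7=0)
  nb ..##.: next=.  (t=1,i=5, bit6=0)
  nb ..#.#: next=#  (t=0,i=6, bit5=1)
  nb ..#..: next=#  (t=2,i=7, bit4=1)
  nb ...##: next=.  (t=3,i=1, bit3=0)
  nb ...#.: next=#  (t=2,i=6, bit2=1)
  nb ....#: next=#  (t=2,i=5, bit1=1)
  nb .....: next=#  (t=2,i=2, bit0=1)
  bits 01101100010001000100000000110111 = 1816412215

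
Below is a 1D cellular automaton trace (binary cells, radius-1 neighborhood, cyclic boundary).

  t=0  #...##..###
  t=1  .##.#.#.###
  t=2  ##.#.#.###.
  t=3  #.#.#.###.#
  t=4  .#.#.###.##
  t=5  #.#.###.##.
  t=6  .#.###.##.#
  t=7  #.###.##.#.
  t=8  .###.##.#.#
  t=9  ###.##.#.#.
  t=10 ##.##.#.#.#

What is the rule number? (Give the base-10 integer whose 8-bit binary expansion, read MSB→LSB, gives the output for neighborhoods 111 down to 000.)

  ### -> #   bit 7 = 1  t=0,i=9
  ##. -> .   bit 6 = 0  t=0,i=0
  #.# -> #   bit 5 = 1  t=1,i=0
  #.. -> #   bit 4 = 1  t=0,i=1
  .## -> #   bit 3 = 1  t=0,i=4
  .#. -> .   bit 2 = 0  t=1,i=4
  ..# -> .   bit 1 = 0  t=0,i=3
  ... -> #   bit 0 = 1  t=0,i=2
  bits 10111001 = 185

185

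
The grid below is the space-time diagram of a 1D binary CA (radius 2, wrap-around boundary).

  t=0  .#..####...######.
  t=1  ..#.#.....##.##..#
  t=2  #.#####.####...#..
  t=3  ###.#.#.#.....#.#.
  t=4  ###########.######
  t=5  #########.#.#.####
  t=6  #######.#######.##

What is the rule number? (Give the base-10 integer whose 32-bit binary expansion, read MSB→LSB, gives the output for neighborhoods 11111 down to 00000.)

  #####|#  b31=1 t=0,i=13
  ####.|.  b30=0 t=0,i=6
  ###.#|#  b29=1 t=2,i=6
  ###..|.  b28=0 t=0,i=7
  ##.##|.  b27=0 t=1,i=12
  ##.#.|#  b26=1 t=3,i=3
  ##..#|#  b25=1 t=0,i=17
  ##...|.  b24=0 t=0,i=8
  #.###|#  b23=1 t=2,i=2
  #.##.|.  b22=0 t=1,i=13
  #.#.#|#  b21=1 t=3,i=4
  #.#..|#  b20=1 t=1,i=4
  #..##|.  b19=0 t=0,i=3
  #..#.|.  b18=0 t=0,i=0
  #...#|.  b17=0 t=0,i=9
  #....|#  b16=1 t=1,i=6
  .####|.  b15=0 t=0,i=5
  .###.|#  b14=1 t=3,i=1
  .##.#|#  b13=1 t=1,i=11
  .##..|.  b12=0 t=1,i=14
  .#.##|#  b11=1 t=2,i=1
  .#.#.|#  b10=1 t=1,i=3
  .#..#|#  b9=1 t=0,i=2
  .#...|#  b8=1 t=1,i=5
  ..###|#  b7=1 t=0,i=4
  ..##.|#  b6=1 t=1,i=10
  ..#.#|#  b5=1 t=1,i=2
  ..#..|.  b4=0 t=0,i=1
  ...##|#  b3=1 t=0,i=10
  ...#.|#  b2=1 t=2,i=14
  ....#|#  b1=1 t=1,i=8
  .....|.  b0=0 t=1,i=7
  bits 10100110101100010110111111101110 = 2796646382

2796646382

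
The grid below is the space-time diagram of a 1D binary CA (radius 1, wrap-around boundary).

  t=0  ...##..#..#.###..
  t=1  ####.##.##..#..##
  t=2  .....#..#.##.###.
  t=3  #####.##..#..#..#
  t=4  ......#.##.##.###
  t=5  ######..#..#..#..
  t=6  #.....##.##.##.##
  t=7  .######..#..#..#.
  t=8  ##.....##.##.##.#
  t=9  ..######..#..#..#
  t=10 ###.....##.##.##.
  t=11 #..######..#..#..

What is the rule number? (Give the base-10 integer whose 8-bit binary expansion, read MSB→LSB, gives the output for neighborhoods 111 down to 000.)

  ###|.  b7=0 t=0,i=13
  ##.|.  b6=0 t=0,i=4
  #.#|.  b5=0 t=0,i=11
  #..|#  b4=1 t=0,i=5
  .##|#  b3=1 t=0,i=3
  .#.|.  b2=0 t=0,i=7
  ..#|#  b1=1 t=0,i=2
  ...|#  b0=1 t=0,i=0
  bits 00011011 = 27

27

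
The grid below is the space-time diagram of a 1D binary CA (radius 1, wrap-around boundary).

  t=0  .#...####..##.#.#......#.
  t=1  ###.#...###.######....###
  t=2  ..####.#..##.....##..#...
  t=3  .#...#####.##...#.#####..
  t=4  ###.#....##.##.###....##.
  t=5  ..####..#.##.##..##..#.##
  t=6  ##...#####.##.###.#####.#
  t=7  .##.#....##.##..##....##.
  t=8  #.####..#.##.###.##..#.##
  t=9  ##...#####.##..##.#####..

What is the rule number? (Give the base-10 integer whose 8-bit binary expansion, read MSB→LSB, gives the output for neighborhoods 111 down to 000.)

  ### -> .   bit 7 = 0  t=0,i=6
  ##. -> #   bit 6 = 1  t=0,i=8
  #.# -> #   bit 5 = 1  t=0,i=13
  #.. -> #   bit 4 = 1  t=0,i=2
  .## -> .   bit 3 = 0  t=0,i=5
  .#. -> #   bit 2 = 1  t=0,i=1
  ..# -> #   bit 1 = 1  t=0,i=0
  ... -> .   bit 0 = 0  t=0,i=3
  bits 01110110 = 118

118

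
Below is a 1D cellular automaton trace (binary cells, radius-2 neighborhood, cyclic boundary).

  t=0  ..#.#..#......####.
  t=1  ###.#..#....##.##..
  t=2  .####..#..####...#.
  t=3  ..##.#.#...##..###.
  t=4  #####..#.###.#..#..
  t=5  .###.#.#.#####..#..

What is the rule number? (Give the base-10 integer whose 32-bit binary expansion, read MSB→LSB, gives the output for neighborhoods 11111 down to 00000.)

3868385406

  ##### -> #   bit 31 = 1  t=4,i=2
  ####. -> #   bit 30 = 1  t=0,i=16
  ###.# -> #   bit 29 = 1  t=1,i=2
  ###.. -> .   bit 28 = 0  t=0,i=17
  ##.## -> .   bit 27 = 0  t=1,i=14
  ##.#. -> #   bit 26 = 1  t=1,i=3
  ##..# -> #   bit 25 = 1  t=1,i=17
  ##... -> .   bit 24 = 0  t=0,i=18
  #.### -> #   bit 23 = 1  t=4,i=9
  #.##. -> .   bit 22 = 0  t=1,i=15
  #.#.# -> .   bit 21 = 0  t=3,i=5
  #.#.. -> #   bit 20 = 1  t=0,i=4
  #..## -> .   bit 19 = 0  t=1,i=18
  #..#. -> .   bit 18 = 0  t=0,i=6
  #...# -> #   bit 17 = 1  t=0,i=0
  #.... -> .   bit 16 = 0  t=0,i=9
  .#### -> #   bit 15 = 1  t=0,i=15
  .###. -> #   bit 14 = 1  t=1,i=1
  .##.# -> #   bit 13 = 1  t=1,i=13
  .##.. -> .   bit 12 = 0  t=1,i=16
  .#.## -> .   bit 11 = 0  t=4,i=8
  .#.#. -> .   bit 10 = 0  t=0,i=3
  .#..# -> .   bit 9 = 0  t=0,i=5
  .#... -> .   bit 8 = 0  t=0,i=8
  ..### -> .   bit 7 = 0  t=0,i=14
  ..##. -> #   bit 6 = 1  t=1,i=12
  ..#.# -> #   bit 5 = 1  t=0,i=2
  ..#.. -> #   bit 4 = 1  t=0,i=7
  ...## -> #   bit 3 = 1  t=0,i=13
  ...#. -> #   bit 2 = 1  t=0,i=1
  ....# -> #   bit 1 = 1  t=0,i=12
  ..... -> .   bit 0 = 0  t=0,i=10
  bits 11100110100100101110000001111110 = 3868385406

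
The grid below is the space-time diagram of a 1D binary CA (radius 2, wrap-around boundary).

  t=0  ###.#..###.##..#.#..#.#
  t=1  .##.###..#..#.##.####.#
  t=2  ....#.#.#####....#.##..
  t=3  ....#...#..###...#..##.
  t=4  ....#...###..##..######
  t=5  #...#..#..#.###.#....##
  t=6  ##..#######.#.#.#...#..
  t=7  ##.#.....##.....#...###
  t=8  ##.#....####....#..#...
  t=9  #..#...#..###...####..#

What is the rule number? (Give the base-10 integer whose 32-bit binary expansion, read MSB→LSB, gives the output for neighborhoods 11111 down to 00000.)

1906053752

  [31] ##### => .  t=2,i=10
  [30] ####. => #  t=0,i=1
  [29] ###.# => #  t=0,i=2
  [28] ###.. => #  t=1,i=6
  [27] ##.## => .  t=0,i=10
  [26] ##.#. => .  t=0,i=3
  [25] ##..# => .  t=0,i=13
  [24] ##... => #  t=2,i=13
  [23] #.### => #  t=0,i=22
  [22] #.##. => .  t=0,i=11
  [21] #.#.# => .  t=1,i=22
  [20] #.#.. => #  t=0,i=4
  [19] #..## => #  t=0,i=6
  [18] #..#. => #  t=0,i=14
  [17] #...# => .  t=3,i=6
  [16] #.... => .  t=2,i=14
  [15] .#### => .  t=0,i=0
  [14] .###. => .  t=0,i=8
  [13] .##.# => .  t=1,i=2
  [12] .##.. => #  t=0,i=12
  [11] .#.## => .  t=0,i=21
  [10] .#.#. => .  t=0,i=16
  [9] .#..# => #  t=0,i=5
  [8] .#... => .  t=3,i=5
  [7] ..### => .  t=0,i=7
  [6] ..##. => #  t=3,i=20
  [5] ..#.# => #  t=0,i=15
  [4] ..#.. => #  t=1,i=9
  [3] ...## => #  t=4,i=7
  [2] ...#. => .  t=2,i=3
  [1] ....# => .  t=2,i=2
  [0] ..... => .  t=2,i=0
  bits 01110001100111000001001001111000 = 1906053752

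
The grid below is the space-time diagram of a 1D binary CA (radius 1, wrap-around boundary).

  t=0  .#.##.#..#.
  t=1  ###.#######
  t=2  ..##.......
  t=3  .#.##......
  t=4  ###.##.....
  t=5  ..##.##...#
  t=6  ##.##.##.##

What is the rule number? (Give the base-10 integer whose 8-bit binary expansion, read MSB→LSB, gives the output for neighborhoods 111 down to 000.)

  nb ###: next=.  (t=1,i=0, bit7=0)
  nb ##.: next=#  (t=0,i=4, bit6=1)
  nb #.#: next=#  (t=0,i=2, bit5=1)
  nb #..: next=#  (t=0,i=7, bit4=1)
  nb .##: next=.  (t=0,i=3, bit3=0)
  nb .#.: next=#  (t=0,i=1, bit2=1)
  nb ..#: next=#  (t=0,i=0, bit1=1)
  nb ...: next=.  (t=2,i=0, bit0=0)
  bits 01110110 = 118

118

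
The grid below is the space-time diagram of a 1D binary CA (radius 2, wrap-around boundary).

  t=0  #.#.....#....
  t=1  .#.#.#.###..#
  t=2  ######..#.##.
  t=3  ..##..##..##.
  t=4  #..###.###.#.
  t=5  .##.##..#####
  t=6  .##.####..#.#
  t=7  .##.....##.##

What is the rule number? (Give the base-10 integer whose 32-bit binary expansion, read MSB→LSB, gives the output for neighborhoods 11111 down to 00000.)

  nb #####: next=#  (t=2,i=2, bit31=1)
  nb ####.: next=.  (t=2,i=4, bit30=0)
  nb ###.#: next=#  (t=4,i=5, bit29=1)
  nb ###..: next=.  (t=1,i=9, bit28=0)
  nb ##.##: next=.  (t=2,i=12, bit27=0)
  nb ##.#.: next=#  (t=4,i=10, bit26=1)
  nb ##..#: next=#  (t=1,i=10, bit25=1)
  nb ##...: next=.  (t=3,i=12, bit24=0)
  nb #.###: next=.  (t=1,i=7, bit23=0)
  nb #.##.: next=#  (t=2,i=10, bit22=1)
  nb #.#.#: next=#  (t=1,i=1, bit21=1)
  nb #.#..: next=.  (t=0,i=2, bit20=0)
  nb #..##: next=#  (t=3,i=5, bit19=1)
  nb #..#.: next=#  (t=1,i=11, bit18=1)
  nb #...#: next=#  (t=3,i=0, bit17=1)
  nb #....: next=.  (t=0,i=4, bit16=0)
  nb .####: next=.  (t=2,i=1, bit15=0)
  nb .###.: next=#  (t=1,i=8, bit14=1)
  nb .##.#: next=#  (t=2,i=11, bit13=1)
  nb .##..: next=#  (t=3,i=3, bit12=1)
  nb .#.##: next=.  (t=1,i=6, bit11=0)
  nb .#.#.: next=#  (t=0,i=1, bit10=1)
  nb .#..#: next=#  (t=4,i=1, bit9=1)
  nb .#...: next=#  (t=0,i=3, bit8=1)
  nb ..###: next=.  (t=4,i=3, bit7=0)
  nb ..##.: next=.  (t=3,i=2, bit6=0)
  nb ..#.#: next=.  (t=0,i=0, bit5=0)
  nb ..#..: next=#  (t=0,i=8, bit4=1)
  nb ...##: next=.  (t=3,i=1, bit3=0)
  nb ...#.: next=#  (t=0,i=7, bit2=1)
  nb ....#: next=.  (t=0,i=6, bit1=0)
  nb .....: next=#  (t=0,i=5, bit0=1)
  bits 10100110011011100111011100010101 = 2792257301

2792257301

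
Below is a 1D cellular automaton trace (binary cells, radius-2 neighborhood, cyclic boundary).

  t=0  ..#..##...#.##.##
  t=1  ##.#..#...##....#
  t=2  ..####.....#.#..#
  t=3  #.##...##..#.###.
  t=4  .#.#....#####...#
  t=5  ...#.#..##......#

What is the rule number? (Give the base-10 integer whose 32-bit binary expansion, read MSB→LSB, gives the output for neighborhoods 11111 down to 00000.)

102079137

  ##### -> .   bit 31 = 0  t=4,i=10
  ####. -> .   bit 30 = 0  t=2,i=4
  ###.# -> .   bit 29 = 0  t=1,i=1
  ###.. -> .   bit 28 = 0  t=2,i=5
  ##.## -> .   bit 27 = 0  t=0,i=14
  ##.#. -> #   bit 26 = 1  t=1,i=2
  ##..# -> #   bit 25 = 1  t=0,i=0
  ##... -> .   bit 24 = 0  t=0,i=7
  #.### -> .   bit 23 = 0  t=3,i=13
  #.##. -> .   bit 22 = 0  t=0,i=12
  #.#.# -> .   bit 21 = 0  t=3,i=0
  #.#.. -> #   bit 20 = 1  t=1,i=3
  #..## -> .   bit 19 = 0  t=0,i=4
  #..#. -> #   bit 18 = 1  t=0,i=1
  #...# -> .   bit 17 = 0  t=0,i=8
  #.... -> #   bit 16 = 1  t=1,i=13
  .#### -> #   bit 15 = 1  t=2,i=3
  .###. -> .   bit 14 = 0  t=1,i=0
  .##.# -> .   bit 13 = 0  t=0,i=13
  .##.. -> #   bit 12 = 1  t=0,i=6
  .#.## -> #   bit 11 = 1  t=0,i=11
  .#.#. -> .   bit 10 = 0  t=2,i=12
  .#..# -> #   bit 9 = 1  t=0,i=3
  .#... -> .   bit 8 = 0  t=1,i=7
  ..### -> #   bit 7 = 1  t=1,i=16
  ..##. -> .   bit 6 = 0  t=0,i=5
  ..#.# -> #   bit 5 = 1  t=0,i=10
  ..#.. -> .   bit 4 = 0  t=0,i=2
  ...## -> .   bit 3 = 0  t=1,i=9
  ...#. -> .   bit 2 = 0  t=0,i=9
  ....# -> .   bit 1 = 0  t=1,i=14
  ..... -> #   bit 0 = 1  t=2,i=8
  bits 00000110000101011001101010100001 = 102079137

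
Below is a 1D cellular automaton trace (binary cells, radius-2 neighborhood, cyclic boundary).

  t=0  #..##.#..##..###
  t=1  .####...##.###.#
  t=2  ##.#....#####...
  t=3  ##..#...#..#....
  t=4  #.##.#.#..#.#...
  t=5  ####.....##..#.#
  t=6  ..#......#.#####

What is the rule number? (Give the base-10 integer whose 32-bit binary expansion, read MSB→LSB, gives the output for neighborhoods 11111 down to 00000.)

  #####|.  b31=0 t=2,i=10
  ####.|#  b30=1 t=0,i=15
  ###.#|.  b29=0 t=1,i=13
  ###..|.  b28=0 t=0,i=0
  ##.##|#  b27=1 t=1,i=10
  ##.#.|.  b26=0 t=0,i=5
  ##..#|#  b25=1 t=0,i=1
  ##...|.  b24=0 t=1,i=5
  #.###|#  b23=1 t=1,i=1
  #.##.|#  b22=1 t=4,i=2
  #.#.#|.  b21=0 t=1,i=15
  #.#..|.  b20=0 t=0,i=6
  #..##|#  b19=1 t=0,i=2
  #..#.|#  b18=1 t=3,i=3
  #...#|.  b17=0 t=1,i=6
  #....|.  b16=0 t=2,i=5
  .####|.  b15=0 t=0,i=14
  .###.|#  b14=1 t=1,i=12
  .##.#|#  b13=1 t=0,i=4
  .##..|.  b12=0 t=0,i=10
  .#.##|#  b11=1 t=1,i=0
  .#.#.|.  b10=0 t=4,i=6
  .#..#|.  b9=0 t=0,i=7
  .#...|#  b8=1 t=2,i=4
  ..###|#  b7=1 t=0,i=13
  ..##.|#  b6=1 t=0,i=3
  ..#.#|#  b5=1 t=4,i=0
  ..#..|.  b4=0 t=3,i=4
  ...##|.  b3=0 t=1,i=7
  ...#.|#  b2=1 t=3,i=7
  ....#|.  b1=0 t=2,i=6
  .....|.  b0=0 t=5,i=6
  bits 01001010110011000110100111100100 = 1254910436

1254910436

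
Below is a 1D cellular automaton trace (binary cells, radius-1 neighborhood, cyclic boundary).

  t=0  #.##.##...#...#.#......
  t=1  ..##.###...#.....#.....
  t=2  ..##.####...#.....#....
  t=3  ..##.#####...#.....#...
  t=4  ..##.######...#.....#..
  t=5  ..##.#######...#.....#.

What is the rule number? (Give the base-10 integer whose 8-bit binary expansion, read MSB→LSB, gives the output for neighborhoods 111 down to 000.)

  nb ###: next=#  (t=1,i=6, bit7=1)
  nb ##.: next=#  (t=0,i=3, bit6=1)
  nb #.#: next=.  (t=0,i=1, bit5=0)
  nb #..: next=#  (t=0,i=7, bit4=1)
  nb .##: next=#  (t=0,i=2, bit3=1)
  nb .#.: next=.  (t=0,i=0, bit2=0)
  nb ..#: next=.  (t=0,i=9, bit1=0)
  nb ...: next=.  (t=0,i=8, bit0=0)
  bits 11011000 = 216

216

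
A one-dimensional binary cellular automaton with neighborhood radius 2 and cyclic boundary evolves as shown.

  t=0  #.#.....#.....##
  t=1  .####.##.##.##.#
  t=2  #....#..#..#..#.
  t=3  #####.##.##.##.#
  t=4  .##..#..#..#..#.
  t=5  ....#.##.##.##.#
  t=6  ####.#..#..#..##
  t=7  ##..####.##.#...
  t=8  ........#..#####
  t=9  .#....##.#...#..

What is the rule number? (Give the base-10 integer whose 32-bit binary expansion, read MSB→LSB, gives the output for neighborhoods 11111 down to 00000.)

2350337806

  #####|#  b31=1 t=3,i=1
  ####.|.  b30=0 t=1,i=3
  ###.#|.  b29=0 t=0,i=0
  ###..|.  b28=0 t=8,i=15
  ##.##|#  b27=1 t=1,i=5
  ##.#.|#  b26=1 t=0,i=1
  ##..#|.  b25=0 t=4,i=3
  ##...|.  b24=0 t=8,i=0
  #.###|.  b23=0 t=1,i=1
  #.##.|.  b22=0 t=1,i=6
  #.#.#|.  b21=0 t=1,i=15
  #.#..|#  b20=1 t=0,i=2
  #..##|.  b19=0 t=4,i=0
  #..#.|#  b18=1 t=2,i=7
  #...#|#  b17=1 t=7,i=14
  #....|#  b16=1 t=0,i=4
  .####|.  b15=0 t=1,i=2
  .###.|#  b14=1 t=0,i=15
  .##.#|.  b13=0 t=1,i=7
  .##..|.  b12=0 t=4,i=2
  .#.##|#  b11=1 t=1,i=0
  .#.#.|#  b10=1 t=2,i=15
  .#..#|#  b9=1 t=2,i=6
  .#...|#  b8=1 t=0,i=3
  ..###|.  b7=0 t=0,i=14
  ..##.|.  b6=0 t=4,i=1
  ..#.#|.  b5=0 t=2,i=14
  ..#..|.  b4=0 t=0,i=8
  ...##|#  b3=1 t=0,i=13
  ...#.|#  b2=1 t=0,i=7
  ....#|#  b1=1 t=0,i=6
  .....|.  b0=0 t=0,i=5
  bits 10001100000101110100111100001110 = 2350337806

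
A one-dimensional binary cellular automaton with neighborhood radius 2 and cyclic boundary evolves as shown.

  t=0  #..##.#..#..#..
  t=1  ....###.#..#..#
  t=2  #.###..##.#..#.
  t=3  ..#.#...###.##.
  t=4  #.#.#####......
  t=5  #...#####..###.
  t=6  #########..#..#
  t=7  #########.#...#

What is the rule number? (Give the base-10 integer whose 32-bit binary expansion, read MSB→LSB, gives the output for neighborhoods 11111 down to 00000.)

  [31] ##### => #  t=4,i=6
  [30] ####. => #  t=4,i=7
  [29] ###.# => .  t=1,i=6
  [28] ###.. => #  t=2,i=4
  [27] ##.## => .  t=3,i=11
  [26] ##.#. => #  t=0,i=5
  [25] ##..# => .  t=2,i=5
  [24] ##... => .  t=3,i=14
  [23] #.### => #  t=2,i=2
  [22] #.##. => .  t=3,i=12
  [21] #.#.# => .  t=2,i=0
  [20] #.#.. => #  t=0,i=6
  [19] #..## => .  t=0,i=2
  [18] #..#. => #  t=0,i=8
  [17] #...# => #  t=3,i=0
  [16] #.... => .  t=1,i=1
  [15] .#### => #  t=4,i=5
  [14] .###. => .  t=1,i=5
  [13] .##.# => #  t=0,i=4
  [12] .##.. => .  t=3,i=13
  [11] .#.## => .  t=2,i=1
  [10] .#.#. => .  t=2,i=14
  [9] .#..# => .  t=0,i=1
  [8] .#... => #  t=1,i=0
  [7] ..### => #  t=1,i=4
  [6] ..##. => .  t=0,i=3
  [5] ..#.# => #  t=2,i=13
  [4] ..#.. => .  t=0,i=0
  [3] ...## => #  t=1,i=3
  [2] ...#. => .  t=3,i=1
  [1] ....# => #  t=1,i=2
  [0] ..... => #  t=4,i=11
  bits 11010100100101101010000110101011 = 3566641579

3566641579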